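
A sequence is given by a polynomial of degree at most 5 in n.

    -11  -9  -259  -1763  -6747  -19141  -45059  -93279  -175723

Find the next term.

-307937

D1: 2, -250, -1504, -4984, -12394, -25918, -48220, -82444
D2: -252, -1254, -3480, -7410, -13524, -22302, -34224
D3: -1002, -2226, -3930, -6114, -8778, -11922
D4: -1224, -1704, -2184, -2664, -3144
D5: -480, -480, -480, -480
Fifth differences constant at -480.
-3144 − 480 = -3624;  -11922 − 3624 = -15546;  -34224 − 15546 = -49770;  -82444 − 49770 = -132214;  -175723 − 132214 = -307937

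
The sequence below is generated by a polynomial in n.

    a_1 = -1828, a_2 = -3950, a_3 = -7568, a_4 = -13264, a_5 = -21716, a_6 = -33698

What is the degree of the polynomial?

4

Δ: -2122, -3618, -5696, -8452, -11982
Δ²: -1496, -2078, -2756, -3530
Δ³: -582, -678, -774
Δ⁴: -96, -96
The fourth differences are constant, so the polynomial has degree 4.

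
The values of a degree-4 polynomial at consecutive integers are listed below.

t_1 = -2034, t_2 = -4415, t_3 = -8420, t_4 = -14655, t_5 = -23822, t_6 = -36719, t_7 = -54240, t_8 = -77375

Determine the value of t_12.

-249215

D1: -2381  -4005  -6235  -9167  -12897  -17521  -23135
D2: -1624  -2230  -2932  -3730  -4624  -5614
D3: -606  -702  -798  -894  -990
D4: -96  -96  -96  -96
Constant fourth difference = -96, so extend:
-990 − 96 = -1086;  -5614 − 1086 = -6700;  -23135 − 6700 = -29835;  -77375 − 29835 = -107210
-1086 − 96 = -1182;  -6700 − 1182 = -7882;  -29835 − 7882 = -37717;  -107210 − 37717 = -144927
-1182 − 96 = -1278;  -7882 − 1278 = -9160;  -37717 − 9160 = -46877;  -144927 − 46877 = -191804
-1278 − 96 = -1374;  -9160 − 1374 = -10534;  -46877 − 10534 = -57411;  -191804 − 57411 = -249215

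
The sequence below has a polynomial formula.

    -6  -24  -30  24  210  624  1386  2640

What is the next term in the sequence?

4554

Δ: -18, -6, 54, 186, 414, 762, 1254
Δ²: 12, 60, 132, 228, 348, 492
Δ³: 48, 72, 96, 120, 144
Δ⁴: 24, 24, 24, 24
Constant fourth difference = 24, so extend:
144 + 24 = 168;  492 + 168 = 660;  1254 + 660 = 1914;  2640 + 1914 = 4554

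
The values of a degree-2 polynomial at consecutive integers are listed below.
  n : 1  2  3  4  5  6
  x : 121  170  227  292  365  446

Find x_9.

Δ: 49  57  65  73  81
Δ²: 8  8  8  8
Constant second difference = 8, so extend:
81 + 8 = 89;  446 + 89 = 535
89 + 8 = 97;  535 + 97 = 632
97 + 8 = 105;  632 + 105 = 737

737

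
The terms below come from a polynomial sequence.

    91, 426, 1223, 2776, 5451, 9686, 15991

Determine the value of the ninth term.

First differences: 335, 797, 1553, 2675, 4235, 6305
Second differences: 462, 756, 1122, 1560, 2070
Third differences: 294, 366, 438, 510
Fourth differences: 72, 72, 72
Fourth differences constant at 72.
510 + 72 = 582;  2070 + 582 = 2652;  6305 + 2652 = 8957;  15991 + 8957 = 24948
582 + 72 = 654;  2652 + 654 = 3306;  8957 + 3306 = 12263;  24948 + 12263 = 37211

37211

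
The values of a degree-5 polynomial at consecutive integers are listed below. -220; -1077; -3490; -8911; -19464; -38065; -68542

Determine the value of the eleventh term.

Δ: -857, -2413, -5421, -10553, -18601, -30477
Δ²: -1556, -3008, -5132, -8048, -11876
Δ³: -1452, -2124, -2916, -3828
Δ⁴: -672, -792, -912
Δ⁵: -120, -120
The fifth differences are constant (-120).
-912 − 120 = -1032;  -3828 − 1032 = -4860;  -11876 − 4860 = -16736;  -30477 − 16736 = -47213;  -68542 − 47213 = -115755
-1032 − 120 = -1152;  -4860 − 1152 = -6012;  -16736 − 6012 = -22748;  -47213 − 22748 = -69961;  -115755 − 69961 = -185716
-1152 − 120 = -1272;  -6012 − 1272 = -7284;  -22748 − 7284 = -30032;  -69961 − 30032 = -99993;  -185716 − 99993 = -285709
-1272 − 120 = -1392;  -7284 − 1392 = -8676;  -30032 − 8676 = -38708;  -99993 − 38708 = -138701;  -285709 − 138701 = -424410

-424410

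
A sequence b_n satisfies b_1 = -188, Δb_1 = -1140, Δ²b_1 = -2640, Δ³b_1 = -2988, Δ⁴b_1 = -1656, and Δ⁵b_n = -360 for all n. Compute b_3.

Build the table forward from the leading diagonal:
Fifth differences: -360, -360, -360
Fourth differences: -1656, -2016, -2376
Third differences: -2988, -4644, -6660
Second differences: -2640, -5628, -10272
First differences: -1140, -3780, -9408
b: -188, -1328, -5108

-5108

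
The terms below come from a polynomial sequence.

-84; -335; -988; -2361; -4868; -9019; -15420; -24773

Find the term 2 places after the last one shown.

-55623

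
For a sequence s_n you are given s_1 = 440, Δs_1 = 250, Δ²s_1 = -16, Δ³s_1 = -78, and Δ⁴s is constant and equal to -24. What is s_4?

1064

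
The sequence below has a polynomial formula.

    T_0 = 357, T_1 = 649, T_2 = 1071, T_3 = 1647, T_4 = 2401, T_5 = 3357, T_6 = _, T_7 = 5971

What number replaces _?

4539

Using the first 6 terms:
D1: 292, 422, 576, 754, 956
D2: 130, 154, 178, 202
D3: 24, 24, 24
Constant third difference = 24.
Extend forward: 202 + 24 = 226;  956 + 226 = 1182;  3357 + 1182 = 4539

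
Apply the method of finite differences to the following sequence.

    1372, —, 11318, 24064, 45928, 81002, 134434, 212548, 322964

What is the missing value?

Using the last 7 terms:
12746, 21864, 35074, 53432, 78114, 110416
9118, 13210, 18358, 24682, 32302
4092, 5148, 6324, 7620
1056, 1176, 1296
120, 120
Constant fifth difference = 120.
Extend backward: 1056 − 120 = 936;  4092 − 936 = 3156;  9118 − 3156 = 5962;  12746 − 5962 = 6784;  11318 − 6784 = 4534

4534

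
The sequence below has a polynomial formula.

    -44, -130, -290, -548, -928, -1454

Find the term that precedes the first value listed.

-8

D1: -86, -160, -258, -380, -526
D2: -74, -98, -122, -146
D3: -24, -24, -24
The third differences are constant at -24.
Work back: -74 + 24 = -50;  -86 + 50 = -36;  -44 + 36 = -8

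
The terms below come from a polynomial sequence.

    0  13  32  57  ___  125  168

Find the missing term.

Using the first 4 terms:
First differences: 13, 19, 25
Second differences: 6, 6
Constant second difference = 6.
Extend forward: 25 + 6 = 31;  57 + 31 = 88

88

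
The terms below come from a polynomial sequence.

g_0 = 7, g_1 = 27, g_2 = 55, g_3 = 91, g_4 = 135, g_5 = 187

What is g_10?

567

D1: 20, 28, 36, 44, 52
D2: 8, 8, 8, 8
Constant second difference = 8, so extend:
52 + 8 = 60;  187 + 60 = 247
60 + 8 = 68;  247 + 68 = 315
68 + 8 = 76;  315 + 76 = 391
76 + 8 = 84;  391 + 84 = 475
84 + 8 = 92;  475 + 92 = 567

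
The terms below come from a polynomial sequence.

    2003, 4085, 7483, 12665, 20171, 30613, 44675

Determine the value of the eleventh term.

Δ: 2082, 3398, 5182, 7506, 10442, 14062
Δ²: 1316, 1784, 2324, 2936, 3620
Δ³: 468, 540, 612, 684
Δ⁴: 72, 72, 72
The fourth differences are constant (72).
684 + 72 = 756;  3620 + 756 = 4376;  14062 + 4376 = 18438;  44675 + 18438 = 63113
756 + 72 = 828;  4376 + 828 = 5204;  18438 + 5204 = 23642;  63113 + 23642 = 86755
828 + 72 = 900;  5204 + 900 = 6104;  23642 + 6104 = 29746;  86755 + 29746 = 116501
900 + 72 = 972;  6104 + 972 = 7076;  29746 + 7076 = 36822;  116501 + 36822 = 153323

153323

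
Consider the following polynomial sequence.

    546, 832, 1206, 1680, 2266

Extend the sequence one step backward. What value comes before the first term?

First differences: 286, 374, 474, 586
Second differences: 88, 100, 112
Third differences: 12, 12
The third differences are constant at 12.
Work back: 88 − 12 = 76;  286 − 76 = 210;  546 − 210 = 336

336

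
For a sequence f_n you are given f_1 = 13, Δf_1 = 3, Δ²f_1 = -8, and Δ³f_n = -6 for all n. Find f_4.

-8

Build the table forward from the leading diagonal:
Third differences: -6, -6, -6, -6
Second differences: -8, -14, -20, -26
First differences: 3, -5, -19, -39
f: 13, 16, 11, -8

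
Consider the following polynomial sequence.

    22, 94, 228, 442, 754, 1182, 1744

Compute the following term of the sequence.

2458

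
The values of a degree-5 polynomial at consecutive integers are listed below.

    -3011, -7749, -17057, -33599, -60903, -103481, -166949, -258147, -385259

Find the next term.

-4738 , -9308 , -16542 , -27304 , -42578 , -63468 , -91198 , -127112
-4570 , -7234 , -10762 , -15274 , -20890 , -27730 , -35914
-2664 , -3528 , -4512 , -5616 , -6840 , -8184
-864 , -984 , -1104 , -1224 , -1344
-120 , -120 , -120 , -120
Fifth differences constant at -120.
-1344 − 120 = -1464;  -8184 − 1464 = -9648;  -35914 − 9648 = -45562;  -127112 − 45562 = -172674;  -385259 − 172674 = -557933

-557933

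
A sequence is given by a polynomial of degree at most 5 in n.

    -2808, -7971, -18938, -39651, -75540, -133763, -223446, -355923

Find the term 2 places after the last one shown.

-807075

D1: -5163, -10967, -20713, -35889, -58223, -89683, -132477
D2: -5804, -9746, -15176, -22334, -31460, -42794
D3: -3942, -5430, -7158, -9126, -11334
D4: -1488, -1728, -1968, -2208
D5: -240, -240, -240
Fifth differences constant at -240.
-2208 − 240 = -2448;  -11334 − 2448 = -13782;  -42794 − 13782 = -56576;  -132477 − 56576 = -189053;  -355923 − 189053 = -544976
-2448 − 240 = -2688;  -13782 − 2688 = -16470;  -56576 − 16470 = -73046;  -189053 − 73046 = -262099;  -544976 − 262099 = -807075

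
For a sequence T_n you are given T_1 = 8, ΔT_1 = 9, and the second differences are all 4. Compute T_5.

Build the table forward from the leading diagonal:
Second differences: 4, 4, 4, 4, 4
First differences: 9, 13, 17, 21, 25
T: 8, 17, 30, 47, 68

68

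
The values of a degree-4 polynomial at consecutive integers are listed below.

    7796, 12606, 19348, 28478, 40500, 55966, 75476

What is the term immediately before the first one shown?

4510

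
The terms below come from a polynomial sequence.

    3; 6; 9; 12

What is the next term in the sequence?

15

D1: 3, 3, 3
Constant first difference = 3, so extend:
12 + 3 = 15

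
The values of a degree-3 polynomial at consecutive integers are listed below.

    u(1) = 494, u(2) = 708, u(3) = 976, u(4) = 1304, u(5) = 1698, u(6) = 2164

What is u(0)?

328

D1: 214  268  328  394  466
D2: 54  60  66  72
D3: 6  6  6
The third differences are constant at 6.
Work back: 54 − 6 = 48;  214 − 48 = 166;  494 − 166 = 328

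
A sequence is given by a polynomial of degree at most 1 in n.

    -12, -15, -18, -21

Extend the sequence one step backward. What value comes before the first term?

-9

D1: -3  -3  -3
The first differences are constant at -3.
Work back: -12 + 3 = -9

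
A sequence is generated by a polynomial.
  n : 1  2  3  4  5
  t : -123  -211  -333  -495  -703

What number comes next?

-963

First differences: -88  -122  -162  -208
Second differences: -34  -40  -46
Third differences: -6  -6
Constant third difference = -6, so extend:
-46 − 6 = -52;  -208 − 52 = -260;  -703 − 260 = -963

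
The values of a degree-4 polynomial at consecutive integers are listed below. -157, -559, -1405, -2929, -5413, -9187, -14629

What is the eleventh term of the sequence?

-402  -846  -1524  -2484  -3774  -5442
-444  -678  -960  -1290  -1668
-234  -282  -330  -378
-48  -48  -48
The fourth differences are constant (-48).
-378 − 48 = -426;  -1668 − 426 = -2094;  -5442 − 2094 = -7536;  -14629 − 7536 = -22165
-426 − 48 = -474;  -2094 − 474 = -2568;  -7536 − 2568 = -10104;  -22165 − 10104 = -32269
-474 − 48 = -522;  -2568 − 522 = -3090;  -10104 − 3090 = -13194;  -32269 − 13194 = -45463
-522 − 48 = -570;  -3090 − 570 = -3660;  -13194 − 3660 = -16854;  -45463 − 16854 = -62317

-62317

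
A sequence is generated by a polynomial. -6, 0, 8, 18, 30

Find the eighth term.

78

6 , 8 , 10 , 12
2 , 2 , 2
Constant second difference = 2, so extend:
12 + 2 = 14;  30 + 14 = 44
14 + 2 = 16;  44 + 16 = 60
16 + 2 = 18;  60 + 18 = 78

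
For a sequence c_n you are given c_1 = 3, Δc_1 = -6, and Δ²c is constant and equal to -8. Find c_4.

Build the table forward from the leading diagonal:
Second differences: -8, -8, -8, -8
First differences: -6, -14, -22, -30
c: 3, -3, -17, -39

-39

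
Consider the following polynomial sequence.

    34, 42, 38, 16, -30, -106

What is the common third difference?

D1: 8, -4, -22, -46, -76
D2: -12, -18, -24, -30
D3: -6, -6, -6

-6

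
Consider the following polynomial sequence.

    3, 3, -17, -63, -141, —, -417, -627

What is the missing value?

Using the first 5 terms:
0  -20  -46  -78
-20  -26  -32
-6  -6
Constant third difference = -6.
Extend forward: -32 − 6 = -38;  -78 − 38 = -116;  -141 − 116 = -257

-257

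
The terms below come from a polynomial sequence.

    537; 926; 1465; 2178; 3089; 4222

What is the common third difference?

24

Δ: 389, 539, 713, 911, 1133
Δ²: 150, 174, 198, 222
Δ³: 24, 24, 24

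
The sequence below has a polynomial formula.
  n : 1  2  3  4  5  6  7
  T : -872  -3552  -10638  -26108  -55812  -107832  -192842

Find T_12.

Δ: -2680  -7086  -15470  -29704  -52020  -85010
Δ²: -4406  -8384  -14234  -22316  -32990
Δ³: -3978  -5850  -8082  -10674
Δ⁴: -1872  -2232  -2592
Δ⁵: -360  -360
Constant fifth difference = -360, so extend:
-2592 − 360 = -2952;  -10674 − 2952 = -13626;  -32990 − 13626 = -46616;  -85010 − 46616 = -131626;  -192842 − 131626 = -324468
-2952 − 360 = -3312;  -13626 − 3312 = -16938;  -46616 − 16938 = -63554;  -131626 − 63554 = -195180;  -324468 − 195180 = -519648
-3312 − 360 = -3672;  -16938 − 3672 = -20610;  -63554 − 20610 = -84164;  -195180 − 84164 = -279344;  -519648 − 279344 = -798992
-3672 − 360 = -4032;  -20610 − 4032 = -24642;  -84164 − 24642 = -108806;  -279344 − 108806 = -388150;  -798992 − 388150 = -1187142
-4032 − 360 = -4392;  -24642 − 4392 = -29034;  -108806 − 29034 = -137840;  -388150 − 137840 = -525990;  -1187142 − 525990 = -1713132

-1713132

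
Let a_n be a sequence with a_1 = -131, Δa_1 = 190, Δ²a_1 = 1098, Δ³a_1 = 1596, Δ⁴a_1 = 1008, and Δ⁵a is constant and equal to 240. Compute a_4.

5329

Build the table forward from the leading diagonal:
Fifth differences: 240, 240, 240, 240
Fourth differences: 1008, 1248, 1488, 1728
Third differences: 1596, 2604, 3852, 5340
Second differences: 1098, 2694, 5298, 9150
First differences: 190, 1288, 3982, 9280
a: -131, 59, 1347, 5329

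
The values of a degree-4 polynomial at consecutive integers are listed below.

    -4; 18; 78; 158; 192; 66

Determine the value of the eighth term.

First differences: 22, 60, 80, 34, -126
Second differences: 38, 20, -46, -160
Third differences: -18, -66, -114
Fourth differences: -48, -48
Fourth differences constant at -48.
-114 − 48 = -162;  -160 − 162 = -322;  -126 − 322 = -448;  66 − 448 = -382
-162 − 48 = -210;  -322 − 210 = -532;  -448 − 532 = -980;  -382 − 980 = -1362

-1362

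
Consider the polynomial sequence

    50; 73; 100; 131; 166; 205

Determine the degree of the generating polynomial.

2

Δ: 23, 27, 31, 35, 39
Δ²: 4, 4, 4, 4
The second differences are constant, so the polynomial has degree 2.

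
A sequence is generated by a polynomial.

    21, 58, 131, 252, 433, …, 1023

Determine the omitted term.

Using the first 5 terms:
37, 73, 121, 181
36, 48, 60
12, 12
Constant third difference = 12.
Extend forward: 60 + 12 = 72;  181 + 72 = 253;  433 + 253 = 686

686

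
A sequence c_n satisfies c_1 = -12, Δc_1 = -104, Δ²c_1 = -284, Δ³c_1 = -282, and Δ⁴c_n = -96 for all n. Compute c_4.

-1458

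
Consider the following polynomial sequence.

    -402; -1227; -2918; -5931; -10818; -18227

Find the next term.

-28902

Δ: -825 , -1691 , -3013 , -4887 , -7409
Δ²: -866 , -1322 , -1874 , -2522
Δ³: -456 , -552 , -648
Δ⁴: -96 , -96
Fourth differences constant at -96.
-648 − 96 = -744;  -2522 − 744 = -3266;  -7409 − 3266 = -10675;  -18227 − 10675 = -28902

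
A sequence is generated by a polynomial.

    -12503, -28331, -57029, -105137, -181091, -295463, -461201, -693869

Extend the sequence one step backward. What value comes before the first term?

-4661

-15828  -28698  -48108  -75954  -114372  -165738  -232668
-12870  -19410  -27846  -38418  -51366  -66930
-6540  -8436  -10572  -12948  -15564
-1896  -2136  -2376  -2616
-240  -240  -240
The fifth differences are constant at -240.
Work back: -1896 + 240 = -1656;  -6540 + 1656 = -4884;  -12870 + 4884 = -7986;  -15828 + 7986 = -7842;  -12503 + 7842 = -4661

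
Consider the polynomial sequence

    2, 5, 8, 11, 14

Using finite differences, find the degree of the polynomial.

3, 3, 3, 3
The first differences are constant, so the polynomial has degree 1.

1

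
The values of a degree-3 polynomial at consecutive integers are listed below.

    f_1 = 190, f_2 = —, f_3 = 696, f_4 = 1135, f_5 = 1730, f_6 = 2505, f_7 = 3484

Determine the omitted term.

389

Using the last 5 terms:
Δ: 439  595  775  979
Δ²: 156  180  204
Δ³: 24  24
Constant third difference = 24.
Extend backward: 156 − 24 = 132;  439 − 132 = 307;  696 − 307 = 389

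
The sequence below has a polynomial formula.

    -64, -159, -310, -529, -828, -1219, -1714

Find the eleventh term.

-4974

D1: -95 , -151 , -219 , -299 , -391 , -495
D2: -56 , -68 , -80 , -92 , -104
D3: -12 , -12 , -12 , -12
Third differences constant at -12.
-104 − 12 = -116;  -495 − 116 = -611;  -1714 − 611 = -2325
-116 − 12 = -128;  -611 − 128 = -739;  -2325 − 739 = -3064
-128 − 12 = -140;  -739 − 140 = -879;  -3064 − 879 = -3943
-140 − 12 = -152;  -879 − 152 = -1031;  -3943 − 1031 = -4974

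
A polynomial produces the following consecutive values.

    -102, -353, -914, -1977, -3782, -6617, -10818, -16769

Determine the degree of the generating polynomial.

4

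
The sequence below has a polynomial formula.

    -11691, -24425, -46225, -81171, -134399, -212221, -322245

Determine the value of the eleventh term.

First differences: -12734  -21800  -34946  -53228  -77822  -110024
Second differences: -9066  -13146  -18282  -24594  -32202
Third differences: -4080  -5136  -6312  -7608
Fourth differences: -1056  -1176  -1296
Fifth differences: -120  -120
The fifth differences are constant (-120).
-1296 − 120 = -1416;  -7608 − 1416 = -9024;  -32202 − 9024 = -41226;  -110024 − 41226 = -151250;  -322245 − 151250 = -473495
-1416 − 120 = -1536;  -9024 − 1536 = -10560;  -41226 − 10560 = -51786;  -151250 − 51786 = -203036;  -473495 − 203036 = -676531
-1536 − 120 = -1656;  -10560 − 1656 = -12216;  -51786 − 12216 = -64002;  -203036 − 64002 = -267038;  -676531 − 267038 = -943569
-1656 − 120 = -1776;  -12216 − 1776 = -13992;  -64002 − 13992 = -77994;  -267038 − 77994 = -345032;  -943569 − 345032 = -1288601

-1288601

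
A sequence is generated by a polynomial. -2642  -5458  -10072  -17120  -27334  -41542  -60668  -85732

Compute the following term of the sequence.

-117850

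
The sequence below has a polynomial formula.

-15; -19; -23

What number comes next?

D1: -4, -4
Constant first difference = -4, so extend:
-23 − 4 = -27

-27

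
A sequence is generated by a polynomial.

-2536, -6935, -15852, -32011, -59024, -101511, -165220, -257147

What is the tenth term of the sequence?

-560599

First differences: -4399  -8917  -16159  -27013  -42487  -63709  -91927
Second differences: -4518  -7242  -10854  -15474  -21222  -28218
Third differences: -2724  -3612  -4620  -5748  -6996
Fourth differences: -888  -1008  -1128  -1248
Fifth differences: -120  -120  -120
Fifth differences constant at -120.
-1248 − 120 = -1368;  -6996 − 1368 = -8364;  -28218 − 8364 = -36582;  -91927 − 36582 = -128509;  -257147 − 128509 = -385656
-1368 − 120 = -1488;  -8364 − 1488 = -9852;  -36582 − 9852 = -46434;  -128509 − 46434 = -174943;  -385656 − 174943 = -560599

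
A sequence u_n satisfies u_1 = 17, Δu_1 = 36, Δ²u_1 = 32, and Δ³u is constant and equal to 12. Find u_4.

Build the table forward from the leading diagonal:
D3: 12, 12, 12, 12
D2: 32, 44, 56, 68
D1: 36, 68, 112, 168
u: 17, 53, 121, 233

233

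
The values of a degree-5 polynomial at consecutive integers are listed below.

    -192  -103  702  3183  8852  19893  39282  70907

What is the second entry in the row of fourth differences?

672

First differences: 89, 805, 2481, 5669, 11041, 19389, 31625
Second differences: 716, 1676, 3188, 5372, 8348, 12236
Third differences: 960, 1512, 2184, 2976, 3888
Fourth differences: 552, 672, 792, 912
Fifth differences: 120, 120, 120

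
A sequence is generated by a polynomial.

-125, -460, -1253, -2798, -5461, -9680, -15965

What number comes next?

-24898

D1: -335 , -793 , -1545 , -2663 , -4219 , -6285
D2: -458 , -752 , -1118 , -1556 , -2066
D3: -294 , -366 , -438 , -510
D4: -72 , -72 , -72
Fourth differences constant at -72.
-510 − 72 = -582;  -2066 − 582 = -2648;  -6285 − 2648 = -8933;  -15965 − 8933 = -24898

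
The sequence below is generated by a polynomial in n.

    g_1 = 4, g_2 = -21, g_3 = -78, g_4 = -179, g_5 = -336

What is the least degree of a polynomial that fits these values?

D1: -25, -57, -101, -157
D2: -32, -44, -56
D3: -12, -12
The third differences are constant, so the polynomial has degree 3.

3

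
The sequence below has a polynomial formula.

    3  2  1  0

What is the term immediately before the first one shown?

4

-1  -1  -1
The first differences are constant at -1.
Work back: 3 + 1 = 4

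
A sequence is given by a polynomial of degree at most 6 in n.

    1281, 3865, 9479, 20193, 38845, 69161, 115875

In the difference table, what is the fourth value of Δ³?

First differences: 2584, 5614, 10714, 18652, 30316, 46714
Second differences: 3030, 5100, 7938, 11664, 16398
Third differences: 2070, 2838, 3726, 4734
Fourth differences: 768, 888, 1008
Fifth differences: 120, 120

4734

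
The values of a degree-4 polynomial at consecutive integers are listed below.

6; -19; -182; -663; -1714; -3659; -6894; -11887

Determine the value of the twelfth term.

D1: -25, -163, -481, -1051, -1945, -3235, -4993
D2: -138, -318, -570, -894, -1290, -1758
D3: -180, -252, -324, -396, -468
D4: -72, -72, -72, -72
The fourth differences are constant (-72).
-468 − 72 = -540;  -1758 − 540 = -2298;  -4993 − 2298 = -7291;  -11887 − 7291 = -19178
-540 − 72 = -612;  -2298 − 612 = -2910;  -7291 − 2910 = -10201;  -19178 − 10201 = -29379
-612 − 72 = -684;  -2910 − 684 = -3594;  -10201 − 3594 = -13795;  -29379 − 13795 = -43174
-684 − 72 = -756;  -3594 − 756 = -4350;  -13795 − 4350 = -18145;  -43174 − 18145 = -61319

-61319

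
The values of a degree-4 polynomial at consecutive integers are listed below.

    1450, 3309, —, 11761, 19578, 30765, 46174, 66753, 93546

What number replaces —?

6558

Using the last 6 terms:
D1: 7817  11187  15409  20579  26793
D2: 3370  4222  5170  6214
D3: 852  948  1044
D4: 96  96
Constant fourth difference = 96.
Extend backward: 852 − 96 = 756;  3370 − 756 = 2614;  7817 − 2614 = 5203;  11761 − 5203 = 6558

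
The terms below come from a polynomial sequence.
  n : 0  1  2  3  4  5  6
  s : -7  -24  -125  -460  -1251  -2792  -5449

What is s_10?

-37077

First differences: -17  -101  -335  -791  -1541  -2657
Second differences: -84  -234  -456  -750  -1116
Third differences: -150  -222  -294  -366
Fourth differences: -72  -72  -72
Fourth differences constant at -72.
-366 − 72 = -438;  -1116 − 438 = -1554;  -2657 − 1554 = -4211;  -5449 − 4211 = -9660
-438 − 72 = -510;  -1554 − 510 = -2064;  -4211 − 2064 = -6275;  -9660 − 6275 = -15935
-510 − 72 = -582;  -2064 − 582 = -2646;  -6275 − 2646 = -8921;  -15935 − 8921 = -24856
-582 − 72 = -654;  -2646 − 654 = -3300;  -8921 − 3300 = -12221;  -24856 − 12221 = -37077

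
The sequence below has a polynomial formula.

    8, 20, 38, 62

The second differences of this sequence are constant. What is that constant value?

First differences: 12, 18, 24
Second differences: 6, 6

6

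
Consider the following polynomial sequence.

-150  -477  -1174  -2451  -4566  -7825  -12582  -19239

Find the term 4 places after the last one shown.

-327, -697, -1277, -2115, -3259, -4757, -6657
-370, -580, -838, -1144, -1498, -1900
-210, -258, -306, -354, -402
-48, -48, -48, -48
The fourth differences are constant (-48).
-402 − 48 = -450;  -1900 − 450 = -2350;  -6657 − 2350 = -9007;  -19239 − 9007 = -28246
-450 − 48 = -498;  -2350 − 498 = -2848;  -9007 − 2848 = -11855;  -28246 − 11855 = -40101
-498 − 48 = -546;  -2848 − 546 = -3394;  -11855 − 3394 = -15249;  -40101 − 15249 = -55350
-546 − 48 = -594;  -3394 − 594 = -3988;  -15249 − 3988 = -19237;  -55350 − 19237 = -74587

-74587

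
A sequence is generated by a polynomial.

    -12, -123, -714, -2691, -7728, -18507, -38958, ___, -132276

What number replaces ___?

Using the first 7 terms:
-111  -591  -1977  -5037  -10779  -20451
-480  -1386  -3060  -5742  -9672
-906  -1674  -2682  -3930
-768  -1008  -1248
-240  -240
Constant fifth difference = -240.
Extend forward: -1248 − 240 = -1488;  -3930 − 1488 = -5418;  -9672 − 5418 = -15090;  -20451 − 15090 = -35541;  -38958 − 35541 = -74499

-74499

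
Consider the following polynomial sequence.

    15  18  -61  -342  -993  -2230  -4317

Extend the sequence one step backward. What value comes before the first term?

Δ: 3, -79, -281, -651, -1237, -2087
Δ²: -82, -202, -370, -586, -850
Δ³: -120, -168, -216, -264
Δ⁴: -48, -48, -48
The fourth differences are constant at -48.
Work back: -120 + 48 = -72;  -82 + 72 = -10;  3 + 10 = 13;  15 − 13 = 2

2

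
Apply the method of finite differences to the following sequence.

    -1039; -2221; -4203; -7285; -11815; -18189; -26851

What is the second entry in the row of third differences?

Δ: -1182, -1982, -3082, -4530, -6374, -8662
Δ²: -800, -1100, -1448, -1844, -2288
Δ³: -300, -348, -396, -444
Δ⁴: -48, -48, -48

-348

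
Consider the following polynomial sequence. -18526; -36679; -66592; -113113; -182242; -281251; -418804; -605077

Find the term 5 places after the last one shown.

First differences: -18153, -29913, -46521, -69129, -99009, -137553, -186273
Second differences: -11760, -16608, -22608, -29880, -38544, -48720
Third differences: -4848, -6000, -7272, -8664, -10176
Fourth differences: -1152, -1272, -1392, -1512
Fifth differences: -120, -120, -120
The fifth differences are constant (-120).
-1512 − 120 = -1632;  -10176 − 1632 = -11808;  -48720 − 11808 = -60528;  -186273 − 60528 = -246801;  -605077 − 246801 = -851878
-1632 − 120 = -1752;  -11808 − 1752 = -13560;  -60528 − 13560 = -74088;  -246801 − 74088 = -320889;  -851878 − 320889 = -1172767
-1752 − 120 = -1872;  -13560 − 1872 = -15432;  -74088 − 15432 = -89520;  -320889 − 89520 = -410409;  -1172767 − 410409 = -1583176
-1872 − 120 = -1992;  -15432 − 1992 = -17424;  -89520 − 17424 = -106944;  -410409 − 106944 = -517353;  -1583176 − 517353 = -2100529
-1992 − 120 = -2112;  -17424 − 2112 = -19536;  -106944 − 19536 = -126480;  -517353 − 126480 = -643833;  -2100529 − 643833 = -2744362

-2744362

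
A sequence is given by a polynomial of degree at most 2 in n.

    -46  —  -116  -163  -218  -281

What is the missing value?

-77

Using the last 4 terms:
First differences: -47, -55, -63
Second differences: -8, -8
Constant second difference = -8.
Extend backward: -47 + 8 = -39;  -116 + 39 = -77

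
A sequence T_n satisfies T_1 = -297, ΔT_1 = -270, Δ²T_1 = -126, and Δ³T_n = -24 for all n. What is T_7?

-4287

Build the table forward from the leading diagonal:
D3: -24, -24, -24, -24, -24, -24, -24
D2: -126, -150, -174, -198, -222, -246, -270
D1: -270, -396, -546, -720, -918, -1140, -1386
T: -297, -567, -963, -1509, -2229, -3147, -4287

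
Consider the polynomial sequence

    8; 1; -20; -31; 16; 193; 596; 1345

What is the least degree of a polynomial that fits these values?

-7, -21, -11, 47, 177, 403, 749
-14, 10, 58, 130, 226, 346
24, 48, 72, 96, 120
24, 24, 24, 24
The fourth differences are constant, so the polynomial has degree 4.

4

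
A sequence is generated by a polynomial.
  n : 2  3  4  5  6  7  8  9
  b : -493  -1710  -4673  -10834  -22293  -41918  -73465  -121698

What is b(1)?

Δ: -1217  -2963  -6161  -11459  -19625  -31547  -48233
Δ²: -1746  -3198  -5298  -8166  -11922  -16686
Δ³: -1452  -2100  -2868  -3756  -4764
Δ⁴: -648  -768  -888  -1008
Δ⁵: -120  -120  -120
The fifth differences are constant at -120.
Work back: -648 + 120 = -528;  -1452 + 528 = -924;  -1746 + 924 = -822;  -1217 + 822 = -395;  -493 + 395 = -98

-98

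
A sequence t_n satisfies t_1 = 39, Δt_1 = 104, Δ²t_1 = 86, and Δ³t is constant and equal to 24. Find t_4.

Build the table forward from the leading diagonal:
Third differences: 24, 24, 24, 24
Second differences: 86, 110, 134, 158
First differences: 104, 190, 300, 434
t: 39, 143, 333, 633

633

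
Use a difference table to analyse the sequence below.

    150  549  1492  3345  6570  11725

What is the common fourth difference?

First differences: 399, 943, 1853, 3225, 5155
Second differences: 544, 910, 1372, 1930
Third differences: 366, 462, 558
Fourth differences: 96, 96

96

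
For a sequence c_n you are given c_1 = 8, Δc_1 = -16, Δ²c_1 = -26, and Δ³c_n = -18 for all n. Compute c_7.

-838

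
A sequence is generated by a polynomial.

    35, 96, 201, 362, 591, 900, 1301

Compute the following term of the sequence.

First differences: 61, 105, 161, 229, 309, 401
Second differences: 44, 56, 68, 80, 92
Third differences: 12, 12, 12, 12
Constant third difference = 12, so extend:
92 + 12 = 104;  401 + 104 = 505;  1301 + 505 = 1806

1806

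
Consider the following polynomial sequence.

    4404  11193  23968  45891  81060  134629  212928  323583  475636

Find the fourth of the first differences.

35169

D1: 6789, 12775, 21923, 35169, 53569, 78299, 110655, 152053
D2: 5986, 9148, 13246, 18400, 24730, 32356, 41398
D3: 3162, 4098, 5154, 6330, 7626, 9042
D4: 936, 1056, 1176, 1296, 1416
D5: 120, 120, 120, 120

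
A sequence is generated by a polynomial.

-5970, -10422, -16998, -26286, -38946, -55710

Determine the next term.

-77382

-4452  -6576  -9288  -12660  -16764
-2124  -2712  -3372  -4104
-588  -660  -732
-72  -72
Constant fourth difference = -72, so extend:
-732 − 72 = -804;  -4104 − 804 = -4908;  -16764 − 4908 = -21672;  -55710 − 21672 = -77382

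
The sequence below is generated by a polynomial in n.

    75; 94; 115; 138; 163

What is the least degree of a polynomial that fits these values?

2

19, 21, 23, 25
2, 2, 2
The second differences are constant, so the polynomial has degree 2.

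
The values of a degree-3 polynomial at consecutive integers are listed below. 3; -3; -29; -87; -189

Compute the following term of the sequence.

-6  -26  -58  -102
-20  -32  -44
-12  -12
Constant third difference = -12, so extend:
-44 − 12 = -56;  -102 − 56 = -158;  -189 − 158 = -347

-347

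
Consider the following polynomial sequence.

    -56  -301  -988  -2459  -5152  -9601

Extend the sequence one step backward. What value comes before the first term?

First differences: -245, -687, -1471, -2693, -4449
Second differences: -442, -784, -1222, -1756
Third differences: -342, -438, -534
Fourth differences: -96, -96
The fourth differences are constant at -96.
Work back: -342 + 96 = -246;  -442 + 246 = -196;  -245 + 196 = -49;  -56 + 49 = -7

-7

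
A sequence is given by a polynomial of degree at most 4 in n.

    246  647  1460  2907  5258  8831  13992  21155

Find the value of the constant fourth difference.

48

D1: 401, 813, 1447, 2351, 3573, 5161, 7163
D2: 412, 634, 904, 1222, 1588, 2002
D3: 222, 270, 318, 366, 414
D4: 48, 48, 48, 48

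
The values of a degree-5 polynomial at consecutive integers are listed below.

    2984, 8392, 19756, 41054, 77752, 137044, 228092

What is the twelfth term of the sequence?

1648342

First differences: 5408, 11364, 21298, 36698, 59292, 91048
Second differences: 5956, 9934, 15400, 22594, 31756
Third differences: 3978, 5466, 7194, 9162
Fourth differences: 1488, 1728, 1968
Fifth differences: 240, 240
Constant fifth difference = 240, so extend:
1968 + 240 = 2208;  9162 + 2208 = 11370;  31756 + 11370 = 43126;  91048 + 43126 = 134174;  228092 + 134174 = 362266
2208 + 240 = 2448;  11370 + 2448 = 13818;  43126 + 13818 = 56944;  134174 + 56944 = 191118;  362266 + 191118 = 553384
2448 + 240 = 2688;  13818 + 2688 = 16506;  56944 + 16506 = 73450;  191118 + 73450 = 264568;  553384 + 264568 = 817952
2688 + 240 = 2928;  16506 + 2928 = 19434;  73450 + 19434 = 92884;  264568 + 92884 = 357452;  817952 + 357452 = 1175404
2928 + 240 = 3168;  19434 + 3168 = 22602;  92884 + 22602 = 115486;  357452 + 115486 = 472938;  1175404 + 472938 = 1648342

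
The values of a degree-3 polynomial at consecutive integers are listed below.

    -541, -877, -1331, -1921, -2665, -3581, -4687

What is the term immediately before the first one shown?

-305

Δ: -336, -454, -590, -744, -916, -1106
Δ²: -118, -136, -154, -172, -190
Δ³: -18, -18, -18, -18
The third differences are constant at -18.
Work back: -118 + 18 = -100;  -336 + 100 = -236;  -541 + 236 = -305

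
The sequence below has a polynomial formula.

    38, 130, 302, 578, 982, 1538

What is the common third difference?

First differences: 92, 172, 276, 404, 556
Second differences: 80, 104, 128, 152
Third differences: 24, 24, 24

24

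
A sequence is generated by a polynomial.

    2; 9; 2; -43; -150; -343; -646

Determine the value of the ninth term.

-1678

Δ: 7 , -7 , -45 , -107 , -193 , -303
Δ²: -14 , -38 , -62 , -86 , -110
Δ³: -24 , -24 , -24 , -24
Constant third difference = -24, so extend:
-110 − 24 = -134;  -303 − 134 = -437;  -646 − 437 = -1083
-134 − 24 = -158;  -437 − 158 = -595;  -1083 − 595 = -1678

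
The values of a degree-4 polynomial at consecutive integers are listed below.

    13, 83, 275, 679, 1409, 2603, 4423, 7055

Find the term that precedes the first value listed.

-1

D1: 70, 192, 404, 730, 1194, 1820, 2632
D2: 122, 212, 326, 464, 626, 812
D3: 90, 114, 138, 162, 186
D4: 24, 24, 24, 24
The fourth differences are constant at 24.
Work back: 90 − 24 = 66;  122 − 66 = 56;  70 − 56 = 14;  13 − 14 = -1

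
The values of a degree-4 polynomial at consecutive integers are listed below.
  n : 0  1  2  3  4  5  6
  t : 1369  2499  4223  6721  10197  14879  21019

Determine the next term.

D1: 1130 , 1724 , 2498 , 3476 , 4682 , 6140
D2: 594 , 774 , 978 , 1206 , 1458
D3: 180 , 204 , 228 , 252
D4: 24 , 24 , 24
Fourth differences constant at 24.
252 + 24 = 276;  1458 + 276 = 1734;  6140 + 1734 = 7874;  21019 + 7874 = 28893

28893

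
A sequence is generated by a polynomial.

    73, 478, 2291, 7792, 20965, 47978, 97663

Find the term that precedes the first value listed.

D1: 405  1813  5501  13173  27013  49685
D2: 1408  3688  7672  13840  22672
D3: 2280  3984  6168  8832
D4: 1704  2184  2664
D5: 480  480
The fifth differences are constant at 480.
Work back: 1704 − 480 = 1224;  2280 − 1224 = 1056;  1408 − 1056 = 352;  405 − 352 = 53;  73 − 53 = 20

20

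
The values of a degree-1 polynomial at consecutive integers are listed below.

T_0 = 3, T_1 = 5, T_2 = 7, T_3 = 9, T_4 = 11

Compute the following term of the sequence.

13

D1: 2  2  2  2
Constant first difference = 2, so extend:
11 + 2 = 13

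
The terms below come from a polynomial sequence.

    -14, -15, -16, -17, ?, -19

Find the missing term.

Using the first 4 terms:
Δ: -1  -1  -1
Constant first difference = -1.
Extend forward: -17 − 1 = -18

-18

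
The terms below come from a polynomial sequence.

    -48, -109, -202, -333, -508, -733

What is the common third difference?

D1: -61, -93, -131, -175, -225
D2: -32, -38, -44, -50
D3: -6, -6, -6

-6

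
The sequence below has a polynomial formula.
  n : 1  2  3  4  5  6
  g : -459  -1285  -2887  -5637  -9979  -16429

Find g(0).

Δ: -826, -1602, -2750, -4342, -6450
Δ²: -776, -1148, -1592, -2108
Δ³: -372, -444, -516
Δ⁴: -72, -72
The fourth differences are constant at -72.
Work back: -372 + 72 = -300;  -776 + 300 = -476;  -826 + 476 = -350;  -459 + 350 = -109

-109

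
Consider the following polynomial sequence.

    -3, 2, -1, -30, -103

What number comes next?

5  -3  -29  -73
-8  -26  -44
-18  -18
Constant third difference = -18, so extend:
-44 − 18 = -62;  -73 − 62 = -135;  -103 − 135 = -238

-238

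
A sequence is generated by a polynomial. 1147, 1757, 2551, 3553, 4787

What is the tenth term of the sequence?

15277

610 , 794 , 1002 , 1234
184 , 208 , 232
24 , 24
Third differences constant at 24.
232 + 24 = 256;  1234 + 256 = 1490;  4787 + 1490 = 6277
256 + 24 = 280;  1490 + 280 = 1770;  6277 + 1770 = 8047
280 + 24 = 304;  1770 + 304 = 2074;  8047 + 2074 = 10121
304 + 24 = 328;  2074 + 328 = 2402;  10121 + 2402 = 12523
328 + 24 = 352;  2402 + 352 = 2754;  12523 + 2754 = 15277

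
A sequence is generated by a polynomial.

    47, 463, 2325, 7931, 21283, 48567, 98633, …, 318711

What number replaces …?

183475

Using the first 7 terms:
Δ: 416  1862  5606  13352  27284  50066
Δ²: 1446  3744  7746  13932  22782
Δ³: 2298  4002  6186  8850
Δ⁴: 1704  2184  2664
Δ⁵: 480  480
Constant fifth difference = 480.
Extend forward: 2664 + 480 = 3144;  8850 + 3144 = 11994;  22782 + 11994 = 34776;  50066 + 34776 = 84842;  98633 + 84842 = 183475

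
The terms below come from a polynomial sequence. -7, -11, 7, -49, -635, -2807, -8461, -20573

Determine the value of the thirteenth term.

-388003

-4 , 18 , -56 , -586 , -2172 , -5654 , -12112
22 , -74 , -530 , -1586 , -3482 , -6458
-96 , -456 , -1056 , -1896 , -2976
-360 , -600 , -840 , -1080
-240 , -240 , -240
Fifth differences constant at -240.
-1080 − 240 = -1320;  -2976 − 1320 = -4296;  -6458 − 4296 = -10754;  -12112 − 10754 = -22866;  -20573 − 22866 = -43439
-1320 − 240 = -1560;  -4296 − 1560 = -5856;  -10754 − 5856 = -16610;  -22866 − 16610 = -39476;  -43439 − 39476 = -82915
-1560 − 240 = -1800;  -5856 − 1800 = -7656;  -16610 − 7656 = -24266;  -39476 − 24266 = -63742;  -82915 − 63742 = -146657
-1800 − 240 = -2040;  -7656 − 2040 = -9696;  -24266 − 9696 = -33962;  -63742 − 33962 = -97704;  -146657 − 97704 = -244361
-2040 − 240 = -2280;  -9696 − 2280 = -11976;  -33962 − 11976 = -45938;  -97704 − 45938 = -143642;  -244361 − 143642 = -388003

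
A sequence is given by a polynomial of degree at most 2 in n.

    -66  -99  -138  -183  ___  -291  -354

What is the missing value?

-234

Using the first 4 terms:
First differences: -33, -39, -45
Second differences: -6, -6
Constant second difference = -6.
Extend forward: -45 − 6 = -51;  -183 − 51 = -234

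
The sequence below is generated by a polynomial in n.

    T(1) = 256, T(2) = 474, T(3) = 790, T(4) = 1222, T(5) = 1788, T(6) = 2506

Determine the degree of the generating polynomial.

3

D1: 218, 316, 432, 566, 718
D2: 98, 116, 134, 152
D3: 18, 18, 18
The third differences are constant, so the polynomial has degree 3.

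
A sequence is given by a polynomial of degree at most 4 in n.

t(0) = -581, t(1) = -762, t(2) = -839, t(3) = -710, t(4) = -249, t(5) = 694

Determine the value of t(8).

D1: -181 , -77 , 129 , 461 , 943
D2: 104 , 206 , 332 , 482
D3: 102 , 126 , 150
D4: 24 , 24
Constant fourth difference = 24, so extend:
150 + 24 = 174;  482 + 174 = 656;  943 + 656 = 1599;  694 + 1599 = 2293
174 + 24 = 198;  656 + 198 = 854;  1599 + 854 = 2453;  2293 + 2453 = 4746
198 + 24 = 222;  854 + 222 = 1076;  2453 + 1076 = 3529;  4746 + 3529 = 8275

8275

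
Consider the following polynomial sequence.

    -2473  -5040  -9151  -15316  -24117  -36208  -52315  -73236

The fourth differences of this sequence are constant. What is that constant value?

D1: -2567, -4111, -6165, -8801, -12091, -16107, -20921
D2: -1544, -2054, -2636, -3290, -4016, -4814
D3: -510, -582, -654, -726, -798
D4: -72, -72, -72, -72

-72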